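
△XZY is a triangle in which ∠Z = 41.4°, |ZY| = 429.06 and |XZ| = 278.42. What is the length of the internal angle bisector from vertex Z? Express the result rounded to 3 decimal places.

t_Z ≈ 315.902

By the law of cosines, |YX|² = |XZ|² + |ZY|² − 2·|XZ|·|ZY|·cos Z = 82395, so |YX| ≈ 287.05.
The bisector from Z has length 2·|XZ|·|ZY|·cos(∠Z/2)/(|XZ|+|ZY|) ≈ 315.9.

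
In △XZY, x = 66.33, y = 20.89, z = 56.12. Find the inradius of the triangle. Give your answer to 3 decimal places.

Semiperimeter s = (66.33 + 56.12 + 20.89)/2 = 71.67.
Heron's formula: area = √(71.67·5.34·15.55·50.78) ≈ 549.73.
Inradius = area/s = 549.73/71.67 ≈ 7.6703.

7.670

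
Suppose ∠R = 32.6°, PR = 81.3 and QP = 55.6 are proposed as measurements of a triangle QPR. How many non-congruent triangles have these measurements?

2

PR·sin R = 81.3·sin(32.6°) ≈ 43.8.
Since PR sin R < QP < PR (43.8 < 55.6 < 81.3), two triangles exist.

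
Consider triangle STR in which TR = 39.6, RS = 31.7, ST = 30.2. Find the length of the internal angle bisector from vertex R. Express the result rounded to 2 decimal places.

t_R ≈ 32.10

By the law of cosines, cos R = (TR² + RS² − ST²) / (2·TR·RS) ≈ 0.66159, so ∠R ≈ 0.848 rad.
The bisector from R has length 2·TR·RS·cos(∠R/2)/(TR+RS) ≈ 32.095.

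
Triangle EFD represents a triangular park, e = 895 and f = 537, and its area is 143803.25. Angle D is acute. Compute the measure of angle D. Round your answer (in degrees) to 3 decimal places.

From area = ½·e·f·sin D, we get sin D = 2·area/(e·f) ≈ 0.59841.
Taking the acute solution, ∠D ≈ 36.76°.

36.756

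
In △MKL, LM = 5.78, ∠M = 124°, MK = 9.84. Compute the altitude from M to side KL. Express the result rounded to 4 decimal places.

By the law of cosines, KL² = LM² + MK² − 2·LM·MK·cos M = 193.84, so KL ≈ 13.923.
Area = ½·LM·MK·sin M ≈ 23.576.
The altitude from M has length 2·area/KL ≈ 3.3867.

3.3867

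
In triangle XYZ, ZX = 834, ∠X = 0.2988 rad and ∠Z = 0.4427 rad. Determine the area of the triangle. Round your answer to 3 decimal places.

The third angle is ∠Y = π − ∠Z − ∠X = 2.4001 rad.
Law of sines: YZ = ZX·sin X/sin Y ≈ 363.5.
Law of sines: XY = ZX·sin Z/sin Y ≈ 528.98.
Area = ½·ZX·YZ·sin Z ≈ 64934.

area ≈ 64934.147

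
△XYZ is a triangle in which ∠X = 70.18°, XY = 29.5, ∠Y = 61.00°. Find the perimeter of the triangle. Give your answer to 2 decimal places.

The third angle is ∠Z = 180° − ∠X − ∠Y = 48.82°.
Law of sines: YZ = XY·sin X/sin Z ≈ 36.873.
Law of sines: ZX = XY·sin Y/sin Z ≈ 34.281.
Semiperimeter s = (36.873+34.281+29.5)/2 = 50.327.
Perimeter = 36.873 + 34.281 + 29.5 = 100.65.

perimeter ≈ 100.65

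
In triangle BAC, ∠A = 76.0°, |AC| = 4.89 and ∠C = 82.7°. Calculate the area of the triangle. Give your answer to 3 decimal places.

area ≈ 31.677

The third angle is ∠B = 180° − ∠A − ∠C = 21.30°.
Law of sines: |CB| = |AC|·sin A/sin B ≈ 13.062.
Law of sines: |BA| = |AC|·sin C/sin B ≈ 13.353.
Area = ½·|AC|·|CB|·sin C ≈ 31.677.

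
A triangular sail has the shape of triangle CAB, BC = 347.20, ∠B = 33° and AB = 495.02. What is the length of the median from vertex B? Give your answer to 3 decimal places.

By the law of cosines, CA² = AB² + BC² − 2·AB·BC·cos B = 77306, so CA ≈ 278.04.
Median from B: ½√(2·AB² + 2·BC² − CA²) ≈ 404.31.

404.314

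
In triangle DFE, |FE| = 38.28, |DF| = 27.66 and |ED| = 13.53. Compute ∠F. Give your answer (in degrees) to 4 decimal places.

∠F ≈ 14.8021°

By the law of cosines, cos F = (|DF|² + |FE|² − |ED|²) / (2·|DF|·|FE|) ≈ 0.96681, so ∠F ≈ 14.80°.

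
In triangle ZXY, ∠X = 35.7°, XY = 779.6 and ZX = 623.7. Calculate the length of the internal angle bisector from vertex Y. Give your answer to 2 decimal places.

By the law of cosines, YZ² = ZX² + XY² − 2·ZX·XY·cos X = 2.0705e+05, so YZ ≈ 455.03.
Law of cosines again: cos Y = (XY² + YZ² − ZX²)/(2·XY·YZ) ≈ 0.60019, so ∠Y ≈ 53.12°.
The bisector from Y has length 2·XY·YZ·cos(∠Y/2)/(XY+YZ) ≈ 514.01.

514.01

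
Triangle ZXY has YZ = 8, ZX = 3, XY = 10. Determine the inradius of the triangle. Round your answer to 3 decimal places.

Semiperimeter s = (10 + 8 + 3)/2 = 10.5.
Heron's formula: area = √(10.5·0.5·2.5·7.5) ≈ 9.9216.
Inradius = area/s = 9.9216/10.5 ≈ 0.94491.

0.945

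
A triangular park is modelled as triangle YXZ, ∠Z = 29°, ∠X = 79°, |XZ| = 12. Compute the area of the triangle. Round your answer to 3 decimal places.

area ≈ 36.028

The third angle is ∠Y = 180° − ∠X − ∠Z = 72.00°.
Law of sines: |ZY| = |XZ|·sin X/sin Y ≈ 12.386.
Law of sines: |YX| = |XZ|·sin Z/sin Y ≈ 6.1171.
Area = ½·|XZ|·|ZY|·sin Z ≈ 36.028.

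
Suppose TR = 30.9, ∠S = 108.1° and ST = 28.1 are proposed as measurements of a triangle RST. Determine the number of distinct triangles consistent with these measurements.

ST·sin S = 28.1·sin(108.1°) ≈ 26.71.
Since ∠S is not acute, a triangle exists only if TR > ST; here TR > ST, so there is exactly one triangle.

1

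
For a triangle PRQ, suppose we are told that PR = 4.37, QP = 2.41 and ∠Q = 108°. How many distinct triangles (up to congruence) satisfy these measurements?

QP·sin Q = 2.41·sin(108°) ≈ 2.292.
Since ∠Q is not acute, a triangle exists only if PR > QP; here PR > QP, so there is exactly one triangle.

1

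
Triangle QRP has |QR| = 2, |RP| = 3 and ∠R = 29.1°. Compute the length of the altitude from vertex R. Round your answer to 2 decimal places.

By the law of cosines, |PQ|² = |QR|² + |RP|² − 2·|QR|·|RP|·cos R = 2.5147, so |PQ| ≈ 1.5858.
Area = ½·|QR|·|RP|·sin R ≈ 1.459.
The altitude from R has length 2·area/|PQ| ≈ 1.8401.

h_R ≈ 1.84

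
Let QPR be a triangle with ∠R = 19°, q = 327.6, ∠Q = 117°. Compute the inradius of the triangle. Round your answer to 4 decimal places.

38.7653

The third angle is ∠P = 180° − ∠R − ∠Q = 44.00°.
Law of sines: p = q·sin P/sin Q ≈ 255.41.
Law of sines: r = q·sin R/sin Q ≈ 119.7.
Area = ½·q·p·sin R ≈ 13620.
Semiperimeter s = (327.6+255.41+119.7)/2 = 351.36.
Inradius = area/s = 13620/351.36 ≈ 38.765.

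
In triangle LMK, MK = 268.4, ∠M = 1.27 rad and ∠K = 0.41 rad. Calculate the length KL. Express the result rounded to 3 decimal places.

The third angle is ∠L = π − ∠M − ∠K = 1.462 rad.
Law of sines: KL = MK·sin M/sin L ≈ 257.89.

257.885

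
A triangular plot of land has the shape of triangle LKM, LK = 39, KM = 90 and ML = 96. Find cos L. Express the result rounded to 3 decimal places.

0.352

By the law of cosines, cos L = (ML² + LK² − KM²) / (2·ML·LK) ≈ 0.35216, so ∠L ≈ 69.38°.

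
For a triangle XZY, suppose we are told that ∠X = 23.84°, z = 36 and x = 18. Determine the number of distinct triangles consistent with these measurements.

z·sin X = 36·sin(23.84°) ≈ 14.55.
Since z sin X < x < z (14.55 < 18 < 36), two triangles exist.

2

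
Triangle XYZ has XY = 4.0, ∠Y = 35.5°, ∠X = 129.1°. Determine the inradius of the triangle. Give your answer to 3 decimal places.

r ≈ 1.111

The third angle is ∠Z = 180° − ∠X − ∠Y = 15.40°.
Law of sines: YZ = XY·sin X/sin Z ≈ 11.689.
Law of sines: ZX = XY·sin Y/sin Z ≈ 8.747.
Area = ½·XY·YZ·sin Y ≈ 13.576.
Semiperimeter s = (11.689+8.747+4)/2 = 12.218.
Inradius = area/s = 13.576/12.218 ≈ 1.1111.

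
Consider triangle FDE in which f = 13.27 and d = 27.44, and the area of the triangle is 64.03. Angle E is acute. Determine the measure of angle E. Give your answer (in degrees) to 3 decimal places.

From area = ½·f·d·sin E, we get sin E = 2·area/(f·d) ≈ 0.35169.
Taking the acute solution, ∠E ≈ 20.59°.

20.591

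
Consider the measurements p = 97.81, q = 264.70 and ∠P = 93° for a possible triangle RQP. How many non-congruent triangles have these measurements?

q·sin P = 264.70·sin(93°) ≈ 264.3.
Since ∠P is not acute, a triangle exists only if p > q; here p ≤ q, so there is no triangle.

0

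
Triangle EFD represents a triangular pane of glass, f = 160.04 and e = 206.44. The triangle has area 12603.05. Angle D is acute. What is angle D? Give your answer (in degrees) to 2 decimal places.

∠D ≈ 49.72°

From area = ½·e·f·sin D, we get sin D = 2·area/(e·f) ≈ 0.76293.
Taking the acute solution, ∠D ≈ 49.72°.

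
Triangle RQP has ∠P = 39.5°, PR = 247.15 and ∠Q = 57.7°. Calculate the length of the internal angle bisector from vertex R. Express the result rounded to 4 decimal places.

The third angle is ∠R = 180° − ∠Q − ∠P = 82.80°.
Law of sines: QP = PR·sin R/sin Q ≈ 290.09.
Law of sines: RQ = PR·sin P/sin Q ≈ 185.99.
The bisector from R has length 2·PR·RQ·cos(∠R/2)/(PR+RQ) ≈ 159.21.

t_R ≈ 159.2106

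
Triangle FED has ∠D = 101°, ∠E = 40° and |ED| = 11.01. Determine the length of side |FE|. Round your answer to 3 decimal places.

The third angle is ∠F = 180° − ∠E − ∠D = 39.00°.
Law of sines: |FE| = |ED|·sin D/sin F ≈ 17.174.

17.174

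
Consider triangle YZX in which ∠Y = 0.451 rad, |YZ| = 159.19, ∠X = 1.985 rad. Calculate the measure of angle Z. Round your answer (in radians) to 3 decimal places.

The third angle is ∠Z = π − ∠X − ∠Y = 0.706 rad.

∠Z ≈ 0.706 rad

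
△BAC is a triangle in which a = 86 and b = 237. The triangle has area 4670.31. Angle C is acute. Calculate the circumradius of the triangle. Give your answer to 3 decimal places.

From area = ½·b·a·sin C, we get sin C = 2·area/(b·a) ≈ 0.45828.
Taking the acute solution, ∠C ≈ 27.28°.
Law of cosines then gives c ≈ 165.33.
Circumradius = c/(2 sin C) ≈ 180.38.

180.380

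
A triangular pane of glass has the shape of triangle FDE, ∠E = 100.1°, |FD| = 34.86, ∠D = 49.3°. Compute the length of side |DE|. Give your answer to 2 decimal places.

18.02

The third angle is ∠F = 180° − ∠D − ∠E = 30.60°.
Law of sines: |DE| = |FD|·sin F/sin E ≈ 18.025.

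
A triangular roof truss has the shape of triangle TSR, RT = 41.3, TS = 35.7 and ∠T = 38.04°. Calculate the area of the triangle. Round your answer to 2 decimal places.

area ≈ 454.27

Area = ½·RT·TS·sin T ≈ 454.27.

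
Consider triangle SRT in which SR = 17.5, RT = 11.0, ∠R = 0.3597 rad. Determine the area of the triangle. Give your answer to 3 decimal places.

33.879

Area = ½·SR·RT·sin R ≈ 33.879.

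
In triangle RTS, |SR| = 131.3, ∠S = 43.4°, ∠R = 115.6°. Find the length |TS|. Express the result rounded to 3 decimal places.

330.416

The third angle is ∠T = 180° − ∠S − ∠R = 21.00°.
Law of sines: |TS| = |SR|·sin R/sin T ≈ 330.42.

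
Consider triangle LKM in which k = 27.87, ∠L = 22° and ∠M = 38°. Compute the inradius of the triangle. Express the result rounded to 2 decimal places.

r ≈ 3.46

The third angle is ∠K = 180° − ∠M − ∠L = 120.00°.
Law of sines: l = k·sin L/sin K ≈ 12.055.
Law of sines: m = k·sin M/sin K ≈ 19.813.
Area = ½·k·l·sin M ≈ 103.43.
Semiperimeter s = (12.055+27.87+19.813)/2 = 29.869.
Inradius = area/s = 103.43/29.869 ≈ 3.4626.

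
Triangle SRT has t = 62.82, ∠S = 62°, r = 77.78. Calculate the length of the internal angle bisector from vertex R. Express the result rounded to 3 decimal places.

55.828

By the law of cosines, s² = r² + t² − 2·r·t·cos S = 5408.3, so s ≈ 73.541.
Law of cosines again: cos R = (t² + s² − r²)/(2·t·s) ≈ 0.35769, so ∠R ≈ 69.04°.
The bisector from R has length 2·t·s·cos(∠R/2)/(t+s) ≈ 55.828.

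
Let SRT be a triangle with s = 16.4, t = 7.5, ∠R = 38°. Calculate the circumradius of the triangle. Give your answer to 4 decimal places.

By the law of cosines, r² = t² + s² − 2·t·s·cos R = 131.36, so r ≈ 11.461.
Area = ½·t·s·sin R ≈ 37.863.
Circumradius = r/(2 sin R) ≈ 9.308.

9.3080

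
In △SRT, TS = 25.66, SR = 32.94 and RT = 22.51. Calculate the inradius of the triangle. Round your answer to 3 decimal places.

Semiperimeter s = (22.51 + 25.66 + 32.94)/2 = 40.555.
Heron's formula: area = √(40.555·18.045·14.895·7.615) ≈ 288.11.
Inradius = area/s = 288.11/40.555 ≈ 7.1041.

r ≈ 7.104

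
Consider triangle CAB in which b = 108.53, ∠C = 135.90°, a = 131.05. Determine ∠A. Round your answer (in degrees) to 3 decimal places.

24.230

By the law of cosines, c² = a² + b² − 2·a·b·cos C = 49380, so c ≈ 222.22.
Law of cosines again: cos A = (b² + c² − a²)/(2·b·c) ≈ 0.91190, so ∠A ≈ 24.23°.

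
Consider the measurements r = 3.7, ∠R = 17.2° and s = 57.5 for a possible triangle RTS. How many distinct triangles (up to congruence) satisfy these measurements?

0

s·sin R = 57.5·sin(17.2°) ≈ 17.
Since r = 3.7 < 17 = s sin R, no triangle exists.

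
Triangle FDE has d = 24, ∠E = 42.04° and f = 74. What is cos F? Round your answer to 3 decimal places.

By the law of cosines, e² = f² + d² − 2·f·d·cos E = 3414, so e ≈ 58.43.
Law of cosines again: cos F = (d² + e² − f²)/(2·d·e) ≈ -0.52984, so ∠F ≈ 121.99°.

cos F ≈ -0.530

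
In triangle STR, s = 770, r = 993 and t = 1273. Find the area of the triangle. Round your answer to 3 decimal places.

area ≈ 382163.652

Semiperimeter p = (770 + 1273 + 993)/2 = 1518.
Heron's formula: area = √(1518·748·245·525) ≈ 3.8216e+05.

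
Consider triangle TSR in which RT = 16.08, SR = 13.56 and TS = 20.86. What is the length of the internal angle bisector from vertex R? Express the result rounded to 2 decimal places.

t_R ≈ 10.49

By the law of cosines, cos R = (SR² + RT² − TS²) / (2·SR·RT) ≈ 0.01674, so ∠R ≈ 89.04°.
The bisector from R has length 2·SR·RT·cos(∠R/2)/(SR+RT) ≈ 10.49.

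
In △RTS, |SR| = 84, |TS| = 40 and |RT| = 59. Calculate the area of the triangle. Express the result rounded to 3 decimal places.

1071.733

Semiperimeter s = (40 + 84 + 59)/2 = 91.5.
Heron's formula: area = √(91.5·51.5·7.5·32.5) ≈ 1071.7.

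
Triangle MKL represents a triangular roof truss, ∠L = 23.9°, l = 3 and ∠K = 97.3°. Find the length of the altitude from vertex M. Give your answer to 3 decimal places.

h_M ≈ 2.976

The third angle is ∠M = 180° − ∠K − ∠L = 58.80°.
Law of sines: m = l·sin M/sin L ≈ 6.3338.
Law of sines: k = l·sin K/sin L ≈ 7.3448.
Area = ½·l·m·sin K ≈ 9.4237.
The altitude from M has length 2·area/m ≈ 2.9757.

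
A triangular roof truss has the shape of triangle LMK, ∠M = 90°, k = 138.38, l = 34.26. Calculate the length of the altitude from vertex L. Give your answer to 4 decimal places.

By the law of cosines, m² = k² + l² − 2·k·l·cos M = 20323, so m ≈ 142.56.
Area = ½·k·l·sin M ≈ 2370.4.
The altitude from L has length 2·area/l ≈ 138.38.

h_L ≈ 138.3800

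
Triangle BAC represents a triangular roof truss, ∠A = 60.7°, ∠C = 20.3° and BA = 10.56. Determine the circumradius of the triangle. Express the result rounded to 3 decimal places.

The third angle is ∠B = 180° − ∠A − ∠C = 99.00°.
Law of sines: AC = BA·sin B/sin C ≈ 30.063.
Law of sines: CB = BA·sin A/sin C ≈ 26.544.
Circumradius = BA/(2 sin C) ≈ 15.219.

R ≈ 15.219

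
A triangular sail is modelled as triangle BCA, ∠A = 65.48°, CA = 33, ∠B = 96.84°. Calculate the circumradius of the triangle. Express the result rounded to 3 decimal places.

16.618

The third angle is ∠C = 180° − ∠A − ∠B = 17.68°.
Law of sines: AB = CA·sin C/sin B ≈ 10.094.
Law of sines: BC = CA·sin A/sin B ≈ 30.239.
Circumradius = CA/(2 sin B) ≈ 16.618.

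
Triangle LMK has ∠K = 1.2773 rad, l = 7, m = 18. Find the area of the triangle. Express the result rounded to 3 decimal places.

area ≈ 60.306

Area = ½·l·m·sin K ≈ 60.306.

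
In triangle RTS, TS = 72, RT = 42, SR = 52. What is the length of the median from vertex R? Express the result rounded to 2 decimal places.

m_R ≈ 30.63

Median from R: ½√(2·SR² + 2·RT² − TS²) ≈ 30.627.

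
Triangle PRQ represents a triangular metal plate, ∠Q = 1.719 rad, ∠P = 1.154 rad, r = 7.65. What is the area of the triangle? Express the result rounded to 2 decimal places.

99.72

The third angle is ∠R = π − ∠Q − ∠P = 0.269 rad.
Law of sines: p = r·sin P/sin R ≈ 26.359.
Law of sines: q = r·sin Q/sin R ≈ 28.511.
Area = ½·r·p·sin Q ≈ 99.719.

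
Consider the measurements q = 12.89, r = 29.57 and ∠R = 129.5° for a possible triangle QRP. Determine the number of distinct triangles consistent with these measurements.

1

q·sin R = 12.89·sin(129.5°) ≈ 9.946.
Since ∠R is not acute, a triangle exists only if r > q; here r > q, so there is exactly one triangle.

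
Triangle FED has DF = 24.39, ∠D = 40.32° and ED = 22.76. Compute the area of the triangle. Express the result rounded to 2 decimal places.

179.60

Area = ½·ED·DF·sin D ≈ 179.6.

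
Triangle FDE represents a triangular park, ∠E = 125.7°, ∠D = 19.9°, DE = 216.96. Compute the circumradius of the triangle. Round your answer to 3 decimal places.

The third angle is ∠F = 180° − ∠D − ∠E = 34.40°.
Law of sines: EF = DE·sin D/sin F ≈ 130.71.
Law of sines: FD = DE·sin E/sin F ≈ 311.86.
Circumradius = DE/(2 sin F) ≈ 192.01.

R ≈ 192.011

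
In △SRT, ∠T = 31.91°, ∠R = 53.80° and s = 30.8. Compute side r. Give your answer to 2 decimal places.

24.92

The third angle is ∠S = 180° − ∠R − ∠T = 94.29°.
Law of sines: r = s·sin R/sin S ≈ 24.924.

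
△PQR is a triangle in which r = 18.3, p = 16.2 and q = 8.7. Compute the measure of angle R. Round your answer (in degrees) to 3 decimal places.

∠R ≈ 89.341°

By the law of cosines, cos R = (p² + q² − r²) / (2·p·q) ≈ 0.01149, so ∠R ≈ 89.34°.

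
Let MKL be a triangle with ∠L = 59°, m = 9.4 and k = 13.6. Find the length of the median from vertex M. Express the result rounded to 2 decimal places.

By the law of cosines, l² = m² + k² − 2·m·k·cos L = 141.64, so l ≈ 11.901.
Median from M: ½√(2·k² + 2·l² − m²) ≈ 11.883.

11.88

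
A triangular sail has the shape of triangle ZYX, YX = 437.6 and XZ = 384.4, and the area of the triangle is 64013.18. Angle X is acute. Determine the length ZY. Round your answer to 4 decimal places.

From area = ½·YX·XZ·sin X, we get sin X = 2·area/(YX·XZ) ≈ 0.76109.
Taking the acute solution, ∠X ≈ 49.56°.
Law of cosines then gives ZY ≈ 347.9.

347.9036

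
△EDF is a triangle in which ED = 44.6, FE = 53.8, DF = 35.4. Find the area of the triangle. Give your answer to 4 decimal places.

Semiperimeter s = (35.4 + 53.8 + 44.6)/2 = 66.9.
Heron's formula: area = √(66.9·31.5·13.1·22.3) ≈ 784.61.

area ≈ 784.6147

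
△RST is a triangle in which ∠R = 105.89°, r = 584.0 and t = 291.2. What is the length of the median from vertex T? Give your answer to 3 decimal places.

492.907

Law of sines: sin T = t·sin R/r ≈ 0.47958.
Since r ≥ t, only the acute value applies: ∠T ≈ 28.66°.
Then ∠S = 180° − ∠R − ∠T ≈ 45.45°.
Law of sines gives s = r·sin S/sin R ≈ 432.73.
Median from T: ½√(2·r² + 2·s² − t²) ≈ 492.91.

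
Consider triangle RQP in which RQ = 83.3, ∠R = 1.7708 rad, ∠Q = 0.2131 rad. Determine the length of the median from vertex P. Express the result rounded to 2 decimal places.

The third angle is ∠P = π − ∠R − ∠Q = 1.1577 rad.
Law of sines: QP = RQ·sin R/sin P ≈ 89.138.
Law of sines: PR = RQ·sin Q/sin P ≈ 19.235.
Median from P: ½√(2·QP² + 2·PR² − RQ²) ≈ 49.224.

m_P ≈ 49.22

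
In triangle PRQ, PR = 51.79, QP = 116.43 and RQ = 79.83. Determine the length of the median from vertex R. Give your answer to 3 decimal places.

Median from R: ½√(2·PR² + 2·RQ² − QP²) ≈ 33.742.

33.742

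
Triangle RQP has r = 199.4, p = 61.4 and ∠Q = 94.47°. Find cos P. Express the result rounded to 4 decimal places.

By the law of cosines, q² = p² + r² − 2·p·r·cos Q = 45439, so q ≈ 213.16.
Law of cosines again: cos P = (r² + q² − p²)/(2·r·q) ≈ 0.95788, so ∠P ≈ 16.69°.

0.9579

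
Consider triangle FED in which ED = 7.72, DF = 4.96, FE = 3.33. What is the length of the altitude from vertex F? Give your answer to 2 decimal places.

Semiperimeter s = (7.72 + 4.96 + 3.33)/2 = 8.005.
Heron's formula: area = √(8.005·0.285·3.045·4.675) ≈ 5.6989.
The altitude from F has length 2·area/ED ≈ 1.4764.

h_F ≈ 1.48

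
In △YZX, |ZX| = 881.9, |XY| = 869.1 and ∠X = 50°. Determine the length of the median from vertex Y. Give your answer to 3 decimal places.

By the law of cosines, |YZ|² = |ZX|² + |XY|² − 2·|ZX|·|XY|·cos X = 5.4774e+05, so |YZ| ≈ 740.1.
Median from Y: ½√(2·|XY|² + 2·|YZ|² − |ZX|²) ≈ 676.09.

m_Y ≈ 676.093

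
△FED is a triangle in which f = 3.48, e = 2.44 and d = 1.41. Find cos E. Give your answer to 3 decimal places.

cos E ≈ 0.830

By the law of cosines, cos E = (d² + f² − e²) / (2·d·f) ≈ 0.82996, so ∠E ≈ 33.91°.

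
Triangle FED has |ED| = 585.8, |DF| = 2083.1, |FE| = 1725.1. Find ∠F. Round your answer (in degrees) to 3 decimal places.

By the law of cosines, cos F = (|DF|² + |FE|² − |ED|²) / (2·|DF|·|FE|) ≈ 0.97009, so ∠F ≈ 14.05°.

∠F ≈ 14.050°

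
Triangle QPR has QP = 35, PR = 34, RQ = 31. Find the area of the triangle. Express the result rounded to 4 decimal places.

477.4935

Semiperimeter s = (34 + 31 + 35)/2 = 50.
Heron's formula: area = √(50·16·19·15) ≈ 477.49.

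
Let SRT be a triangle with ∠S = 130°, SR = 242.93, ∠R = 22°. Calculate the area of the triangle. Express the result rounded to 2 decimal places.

18036.51

The third angle is ∠T = 180° − ∠S − ∠R = 28.00°.
Law of sines: RT = SR·sin S/sin T ≈ 396.39.
Law of sines: TS = SR·sin R/sin T ≈ 193.84.
Area = ½·SR·RT·sin R ≈ 18037.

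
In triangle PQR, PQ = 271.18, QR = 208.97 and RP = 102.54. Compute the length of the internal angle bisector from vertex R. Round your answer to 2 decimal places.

By the law of cosines, cos R = (QR² + RP² − PQ²) / (2·QR·RP) ≈ -0.45165, so ∠R ≈ 116.85°.
The bisector from R has length 2·QR·RP·cos(∠R/2)/(QR+RP) ≈ 72.036.

72.04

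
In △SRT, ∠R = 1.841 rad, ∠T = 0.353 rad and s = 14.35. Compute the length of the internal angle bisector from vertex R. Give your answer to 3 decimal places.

The third angle is ∠S = π − ∠R − ∠T = 0.948 rad.
Law of sines: r = s·sin R/sin S ≈ 17.031.
Law of sines: t = s·sin T/sin S ≈ 6.1095.
The bisector from R has length 2·t·s·cos(∠R/2)/(t+s) ≈ 5.1886.

t_R ≈ 5.189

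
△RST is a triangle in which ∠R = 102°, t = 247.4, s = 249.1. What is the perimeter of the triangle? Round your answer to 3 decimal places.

882.354

By the law of cosines, r² = s² + t² − 2·s·t·cos R = 1.4888e+05, so r ≈ 385.85.
Semiperimeter p = (385.85+249.1+247.4)/2 = 441.18.
Perimeter = 385.85 + 249.1 + 247.4 = 882.35.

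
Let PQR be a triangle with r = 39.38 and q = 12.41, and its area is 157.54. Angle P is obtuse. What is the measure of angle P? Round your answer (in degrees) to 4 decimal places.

From area = ½·q·r·sin P, we get sin P = 2·area/(q·r) ≈ 0.64472.
Taking the obtuse solution, ∠P ≈ 139.86°.

139.8551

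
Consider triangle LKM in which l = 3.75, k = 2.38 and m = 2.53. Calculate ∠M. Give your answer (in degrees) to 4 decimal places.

By the law of cosines, cos M = (l² + k² − m²) / (2·l·k) ≈ 0.74655, so ∠M ≈ 41.71°.

∠M ≈ 41.7072°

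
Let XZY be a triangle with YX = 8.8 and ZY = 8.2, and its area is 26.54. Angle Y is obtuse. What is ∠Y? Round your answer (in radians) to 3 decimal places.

∠Y ≈ 2.315 rad

From area = ½·ZY·YX·sin Y, we get sin Y = 2·area/(ZY·YX) ≈ 0.73559.
Taking the obtuse solution, ∠Y ≈ 2.315 rad.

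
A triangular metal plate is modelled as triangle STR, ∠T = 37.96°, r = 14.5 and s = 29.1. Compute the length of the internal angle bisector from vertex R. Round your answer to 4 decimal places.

By the law of cosines, t² = r² + s² − 2·r·s·cos T = 391.7, so t ≈ 19.791.
Law of cosines again: cos R = (s² + t² − r²)/(2·s·t) ≈ 0.89270, so ∠R ≈ 26.79°.
The bisector from R has length 2·s·t·cos(∠R/2)/(s+t) ≈ 22.919.

22.9188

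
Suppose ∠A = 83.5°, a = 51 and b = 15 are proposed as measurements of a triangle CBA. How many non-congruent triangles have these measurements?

b·sin A = 15·sin(83.5°) ≈ 14.9.
Since a ≥ b, exactly one triangle exists.

1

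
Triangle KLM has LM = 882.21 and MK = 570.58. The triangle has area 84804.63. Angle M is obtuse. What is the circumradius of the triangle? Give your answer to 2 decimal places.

From area = ½·LM·MK·sin M, we get sin M = 2·area/(LM·MK) ≈ 0.33695.
Taking the obtuse solution, ∠M ≈ 160.31°.
Law of cosines then gives KL ≈ 1432.4.
Circumradius = KL/(2 sin M) ≈ 2125.5.

2125.54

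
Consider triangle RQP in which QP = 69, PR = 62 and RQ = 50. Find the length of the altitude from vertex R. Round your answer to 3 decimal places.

43.438

Semiperimeter s = (69 + 62 + 50)/2 = 90.5.
Heron's formula: area = √(90.5·21.5·28.5·40.5) ≈ 1498.6.
The altitude from R has length 2·area/QP ≈ 43.438.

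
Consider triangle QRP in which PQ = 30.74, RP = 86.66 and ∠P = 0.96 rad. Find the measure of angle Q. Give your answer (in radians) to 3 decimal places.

1.832

By the law of cosines, QR² = RP² + PQ² − 2·RP·PQ·cos P = 5399.3, so QR ≈ 73.48.
Law of cosines again: cos Q = (PQ² + QR² − RP²)/(2·PQ·QR) ≈ -0.25805, so ∠Q ≈ 1.832 rad.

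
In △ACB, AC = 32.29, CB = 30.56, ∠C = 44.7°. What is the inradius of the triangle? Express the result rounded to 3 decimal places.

By the law of cosines, BA² = AC² + CB² − 2·AC·CB·cos C = 573.75, so BA ≈ 23.953.
Area = ½·AC·CB·sin C ≈ 347.05.
Semiperimeter s = (30.56+23.953+32.29)/2 = 43.402.
Inradius = area/s = 347.05/43.402 ≈ 7.9962.

7.996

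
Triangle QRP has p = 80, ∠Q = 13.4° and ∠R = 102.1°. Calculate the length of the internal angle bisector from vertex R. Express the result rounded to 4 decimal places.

The third angle is ∠P = 180° − ∠Q − ∠R = 64.50°.
Law of sines: q = p·sin Q/sin P ≈ 20.541.
Law of sines: r = p·sin R/sin P ≈ 86.665.
The bisector from R has length 2·p·q·cos(∠R/2)/(p+q) ≈ 20.549.

t_R ≈ 20.5494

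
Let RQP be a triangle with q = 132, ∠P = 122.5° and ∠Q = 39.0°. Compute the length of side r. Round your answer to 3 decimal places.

The third angle is ∠R = 180° − ∠Q − ∠P = 18.50°.
Law of sines: r = q·sin R/sin Q ≈ 66.555.

66.555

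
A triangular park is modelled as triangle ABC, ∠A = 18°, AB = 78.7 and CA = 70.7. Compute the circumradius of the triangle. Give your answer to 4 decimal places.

By the law of cosines, BC² = CA² + AB² − 2·CA·AB·cos A = 608.65, so BC ≈ 24.671.
Area = ½·CA·AB·sin A ≈ 859.7.
Circumradius = BC/(2 sin A) ≈ 39.918.

R ≈ 39.9183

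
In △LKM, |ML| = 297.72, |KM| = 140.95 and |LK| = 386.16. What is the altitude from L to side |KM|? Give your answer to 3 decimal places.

260.536

Semiperimeter s = (140.95 + 297.72 + 386.16)/2 = 412.42.
Heron's formula: area = √(412.42·271.47·114.69·26.255) ≈ 18361.
The altitude from L has length 2·area/|KM| ≈ 260.54.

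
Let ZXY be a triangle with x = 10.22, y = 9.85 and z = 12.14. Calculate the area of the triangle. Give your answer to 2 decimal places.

Semiperimeter s = (12.14 + 10.22 + 9.85)/2 = 16.105.
Heron's formula: area = √(16.105·3.965·5.885·6.255) ≈ 48.483.

48.48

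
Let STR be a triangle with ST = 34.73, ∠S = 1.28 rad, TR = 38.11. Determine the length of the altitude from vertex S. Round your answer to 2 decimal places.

24.92

Law of sines: sin R = ST·sin S/TR ≈ 0.87305.
Since TR ≥ ST, only the acute value applies: ∠R ≈ 1.061 rad.
Then ∠T = π − ∠S − ∠R ≈ 0.800 rad.
Law of sines gives RS = TR·sin T/sin S ≈ 28.541.
Area = ½·TR·ST·sin T ≈ 474.81.
The altitude from S has length 2·area/TR ≈ 24.918.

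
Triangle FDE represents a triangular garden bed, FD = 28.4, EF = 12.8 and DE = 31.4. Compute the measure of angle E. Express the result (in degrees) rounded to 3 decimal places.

64.723

By the law of cosines, cos E = (DE² + EF² − FD²) / (2·DE·EF) ≈ 0.42700, so ∠E ≈ 64.72°.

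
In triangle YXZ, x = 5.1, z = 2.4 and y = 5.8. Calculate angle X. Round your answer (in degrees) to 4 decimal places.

∠X ≈ 61.2517°

By the law of cosines, cos X = (z² + y² − x²) / (2·z·y) ≈ 0.48096, so ∠X ≈ 61.25°.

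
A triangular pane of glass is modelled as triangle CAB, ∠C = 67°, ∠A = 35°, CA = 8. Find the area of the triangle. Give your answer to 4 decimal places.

area ≈ 17.2728

The third angle is ∠B = 180° − ∠C − ∠A = 78.00°.
Law of sines: AB = CA·sin C/sin B ≈ 7.5286.
Law of sines: BC = CA·sin A/sin B ≈ 4.6911.
Area = ½·CA·AB·sin A ≈ 17.273.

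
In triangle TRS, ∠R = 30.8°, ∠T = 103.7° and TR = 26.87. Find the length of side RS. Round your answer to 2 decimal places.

36.60

The third angle is ∠S = 180° − ∠T − ∠R = 45.50°.
Law of sines: RS = TR·sin T/sin S ≈ 36.601.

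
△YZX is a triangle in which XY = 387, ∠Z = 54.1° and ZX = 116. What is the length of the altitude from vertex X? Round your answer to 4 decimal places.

Law of sines: sin Y = ZX·sin Z/XY ≈ 0.24280.
Since XY ≥ ZX, only the acute value applies: ∠Y ≈ 14.05°.
Then ∠X = 180° − ∠Z − ∠Y ≈ 111.85°.
Law of sines gives YZ = XY·sin X/sin Z ≈ 443.44.
Area = ½·XY·ZX·sin X ≈ 20834.
The altitude from X has length 2·area/YZ ≈ 93.965.

93.9648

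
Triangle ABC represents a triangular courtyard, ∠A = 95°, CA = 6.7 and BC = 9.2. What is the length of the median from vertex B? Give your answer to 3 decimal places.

Law of sines: sin B = CA·sin A/BC ≈ 0.72549.
Since BC ≥ CA, only the acute value applies: ∠B ≈ 46.51°.
Then ∠C = 180° − ∠A − ∠B ≈ 38.49°.
Law of sines gives AB = BC·sin C/sin A ≈ 5.7478.
Median from B: ½√(2·AB² + 2·BC² − CA²) ≈ 6.9004.

m_B ≈ 6.900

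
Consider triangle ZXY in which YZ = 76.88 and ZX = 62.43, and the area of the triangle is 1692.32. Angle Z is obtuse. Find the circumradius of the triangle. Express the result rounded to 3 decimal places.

From area = ½·YZ·ZX·sin Z, we get sin Z = 2·area/(YZ·ZX) ≈ 0.70519.
Taking the obtuse solution, ∠Z ≈ 135.16°.
Law of cosines then gives XY ≈ 128.9.
Circumradius = XY/(2 sin Z) ≈ 91.391.

R ≈ 91.391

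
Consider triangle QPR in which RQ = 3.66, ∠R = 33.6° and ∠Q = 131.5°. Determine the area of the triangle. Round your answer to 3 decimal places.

10.796

The third angle is ∠P = 180° − ∠R − ∠Q = 14.90°.
Law of sines: PR = RQ·sin Q/sin P ≈ 10.661.
Law of sines: QP = RQ·sin R/sin P ≈ 7.8769.
Area = ½·RQ·PR·sin R ≈ 10.796.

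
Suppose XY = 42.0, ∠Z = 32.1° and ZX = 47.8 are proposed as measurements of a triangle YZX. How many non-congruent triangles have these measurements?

2

ZX·sin Z = 47.8·sin(32.1°) ≈ 25.4.
Since ZX sin Z < XY < ZX (25.4 < 42.0 < 47.8), two triangles exist.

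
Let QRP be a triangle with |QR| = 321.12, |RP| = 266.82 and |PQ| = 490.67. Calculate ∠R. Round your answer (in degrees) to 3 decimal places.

∠R ≈ 112.815°

By the law of cosines, cos R = (|QR|² + |RP|² − |PQ|²) / (2·|QR|·|RP|) ≈ -0.38775, so ∠R ≈ 112.81°.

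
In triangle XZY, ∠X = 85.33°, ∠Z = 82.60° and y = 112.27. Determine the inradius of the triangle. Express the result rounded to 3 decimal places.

The third angle is ∠Y = 180° − ∠X − ∠Z = 12.07°.
Law of sines: x = y·sin X/sin Y ≈ 535.12.
Law of sines: z = y·sin Z/sin Y ≈ 532.43.
Area = ½·y·x·sin Z ≈ 29789.
Semiperimeter s = (535.12+532.43+112.27)/2 = 589.91.
Inradius = area/s = 29789/589.91 ≈ 50.497.

r ≈ 50.497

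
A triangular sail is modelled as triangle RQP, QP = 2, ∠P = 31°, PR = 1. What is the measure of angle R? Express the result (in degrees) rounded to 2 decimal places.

∠R ≈ 124.74°

By the law of cosines, RQ² = QP² + PR² − 2·QP·PR·cos P = 1.5713, so RQ ≈ 1.2535.
Law of cosines again: cos R = (PR² + RQ² − QP²)/(2·PR·RQ) ≈ -0.56986, so ∠R ≈ 124.74°.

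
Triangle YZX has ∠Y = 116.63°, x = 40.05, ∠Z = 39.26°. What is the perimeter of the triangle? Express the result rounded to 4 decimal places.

The third angle is ∠X = 180° − ∠Y − ∠Z = 24.11°.
Law of sines: y = x·sin Y/sin X ≈ 87.644.
Law of sines: z = x·sin Z/sin X ≈ 62.046.
Semiperimeter s = (87.644+62.046+40.05)/2 = 94.87.
Perimeter = 87.644 + 62.046 + 40.05 = 189.74.

perimeter ≈ 189.7398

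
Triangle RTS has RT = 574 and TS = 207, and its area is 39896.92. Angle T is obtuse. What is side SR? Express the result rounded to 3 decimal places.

From area = ½·RT·TS·sin T, we get sin T = 2·area/(RT·TS) ≈ 0.67156.
Taking the obtuse solution, ∠T ≈ 137.81°.
Law of cosines then gives SR ≈ 740.54.

740.541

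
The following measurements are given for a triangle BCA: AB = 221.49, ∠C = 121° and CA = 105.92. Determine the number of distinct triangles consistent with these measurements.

1

CA·sin C = 105.92·sin(121°) ≈ 90.79.
Since ∠C is not acute, a triangle exists only if AB > CA; here AB > CA, so there is exactly one triangle.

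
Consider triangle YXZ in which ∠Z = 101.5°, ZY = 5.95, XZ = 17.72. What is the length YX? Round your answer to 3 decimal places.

19.785

By the law of cosines, YX² = XZ² + ZY² − 2·XZ·ZY·cos Z = 391.44, so YX ≈ 19.785.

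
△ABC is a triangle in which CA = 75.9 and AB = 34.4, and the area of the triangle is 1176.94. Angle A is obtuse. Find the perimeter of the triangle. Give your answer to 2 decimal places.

perimeter ≈ 206.24

From area = ½·CA·AB·sin A, we get sin A = 2·area/(CA·AB) ≈ 0.90154.
Taking the obtuse solution, ∠A ≈ 115.64°.
Law of cosines then gives BC ≈ 95.936.
Perimeter = 95.936 + 75.9 + 34.4 = 206.24.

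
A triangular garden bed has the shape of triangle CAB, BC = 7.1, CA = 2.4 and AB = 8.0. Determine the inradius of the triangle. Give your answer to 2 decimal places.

0.95

Semiperimeter s = (8 + 7.1 + 2.4)/2 = 8.75.
Heron's formula: area = √(8.75·0.75·1.65·6.35) ≈ 8.2921.
Inradius = area/s = 8.2921/8.75 ≈ 0.94767.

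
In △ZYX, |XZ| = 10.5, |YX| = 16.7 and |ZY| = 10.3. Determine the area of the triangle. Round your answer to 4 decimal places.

area ≈ 51.7646

Semiperimeter s = (16.7 + 10.5 + 10.3)/2 = 18.75.
Heron's formula: area = √(18.75·2.05·8.25·8.45) ≈ 51.765.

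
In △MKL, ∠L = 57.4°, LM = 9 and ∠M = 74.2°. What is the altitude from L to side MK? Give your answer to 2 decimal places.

h_L ≈ 8.66

The third angle is ∠K = 180° − ∠L − ∠M = 48.40°.
Law of sines: KL = LM·sin M/sin K ≈ 11.581.
Law of sines: MK = LM·sin L/sin K ≈ 10.139.
Area = ½·LM·KL·sin L ≈ 43.903.
The altitude from L has length 2·area/MK ≈ 8.66.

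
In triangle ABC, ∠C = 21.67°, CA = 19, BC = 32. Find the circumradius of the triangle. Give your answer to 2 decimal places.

By the law of cosines, AB² = BC² + CA² − 2·BC·CA·cos C = 254.94, so AB ≈ 15.967.
Area = ½·BC·CA·sin C ≈ 112.26.
Circumradius = AB/(2 sin C) ≈ 21.62.

21.62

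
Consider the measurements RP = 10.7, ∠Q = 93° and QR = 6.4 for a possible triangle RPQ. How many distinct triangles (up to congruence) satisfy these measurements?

1

QR·sin Q = 6.4·sin(93°) ≈ 6.391.
Since ∠Q is not acute, a triangle exists only if RP > QR; here RP > QR, so there is exactly one triangle.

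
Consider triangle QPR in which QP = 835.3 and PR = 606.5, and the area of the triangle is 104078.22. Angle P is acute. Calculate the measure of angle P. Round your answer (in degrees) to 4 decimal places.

From area = ½·QP·PR·sin P, we get sin P = 2·area/(QP·PR) ≈ 0.41088.
Taking the acute solution, ∠P ≈ 24.26°.

24.2602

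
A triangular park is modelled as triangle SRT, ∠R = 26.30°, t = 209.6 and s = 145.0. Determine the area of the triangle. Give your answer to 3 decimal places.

area ≈ 6732.910

Area = ½·t·s·sin R ≈ 6732.9.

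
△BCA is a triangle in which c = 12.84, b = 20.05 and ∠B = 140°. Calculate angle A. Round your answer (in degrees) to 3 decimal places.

Law of sines: sin C = c·sin B/b ≈ 0.41164.
Since b ≥ c, only the acute value applies: ∠C ≈ 24.31°.
Then ∠A = 180° − ∠B − ∠C ≈ 15.69°.

∠A ≈ 15.692°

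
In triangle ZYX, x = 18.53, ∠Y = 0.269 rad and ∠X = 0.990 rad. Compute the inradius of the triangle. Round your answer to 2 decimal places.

2.28

The third angle is ∠Z = π − ∠Y − ∠X = 1.883 rad.
Law of sines: z = x·sin Z/sin X ≈ 21.096.
Law of sines: y = x·sin Y/sin X ≈ 5.8906.
Area = ½·x·z·sin Y ≈ 51.945.
Semiperimeter s = (21.096+5.8906+18.53)/2 = 22.758.
Inradius = area/s = 51.945/22.758 ≈ 2.2825.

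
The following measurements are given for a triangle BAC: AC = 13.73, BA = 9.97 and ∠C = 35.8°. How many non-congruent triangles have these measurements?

AC·sin C = 13.73·sin(35.8°) ≈ 8.031.
Since AC sin C < BA < AC (8.031 < 9.97 < 13.73), two triangles exist.

2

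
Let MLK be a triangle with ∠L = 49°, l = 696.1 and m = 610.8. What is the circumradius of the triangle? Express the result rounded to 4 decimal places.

Law of sines: sin M = m·sin L/l ≈ 0.66223.
Since l ≥ m, only the acute value applies: ∠M ≈ 41.47°.
Then ∠K = 180° − ∠L − ∠M ≈ 89.53°.
Law of sines gives k = l·sin K/sin L ≈ 922.31.
Circumradius = l/(2 sin L) ≈ 461.17.

461.1708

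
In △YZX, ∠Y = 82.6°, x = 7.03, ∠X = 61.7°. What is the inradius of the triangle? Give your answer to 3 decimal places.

The third angle is ∠Z = 180° − ∠X − ∠Y = 35.70°.
Law of sines: y = x·sin Y/sin X ≈ 7.9178.
Law of sines: z = x·sin Z/sin X ≈ 4.6592.
Area = ½·x·y·sin Z ≈ 16.241.
Semiperimeter s = (7.9178+4.6592+7.03)/2 = 9.8035.
Inradius = area/s = 16.241/9.8035 ≈ 1.6566.

r ≈ 1.657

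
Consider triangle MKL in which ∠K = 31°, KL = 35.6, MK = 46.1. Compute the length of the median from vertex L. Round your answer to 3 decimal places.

By the law of cosines, LM² = MK² + KL² − 2·MK·KL·cos K = 579.07, so LM ≈ 24.064.
Median from L: ½√(2·KL² + 2·LM² − MK²) ≈ 19.797.

m_L ≈ 19.797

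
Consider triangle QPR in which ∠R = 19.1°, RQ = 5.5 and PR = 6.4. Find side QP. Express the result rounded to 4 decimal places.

By the law of cosines, QP² = PR² + RQ² − 2·PR·RQ·cos R = 4.6856, so QP ≈ 2.1646.

2.1646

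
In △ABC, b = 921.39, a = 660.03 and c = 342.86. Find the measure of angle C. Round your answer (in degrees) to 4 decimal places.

By the law of cosines, cos C = (a² + b² − c²) / (2·a·b) ≈ 0.95951, so ∠C ≈ 16.36°.

∠C ≈ 16.3596°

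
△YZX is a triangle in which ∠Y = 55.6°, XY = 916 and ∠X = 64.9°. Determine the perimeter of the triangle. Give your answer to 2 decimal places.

perimeter ≈ 2755.89

The third angle is ∠Z = 180° − ∠X − ∠Y = 59.50°.
Law of sines: ZX = XY·sin Y/sin Z ≈ 877.18.
Law of sines: YZ = XY·sin X/sin Z ≈ 962.71.
Semiperimeter s = (877.18+916+962.71)/2 = 1377.9.
Perimeter = 877.18 + 916 + 962.71 = 2755.9.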